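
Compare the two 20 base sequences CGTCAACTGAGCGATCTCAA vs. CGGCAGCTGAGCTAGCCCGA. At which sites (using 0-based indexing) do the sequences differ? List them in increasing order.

2, 5, 12, 14, 16, 18

Scanning 0-based: 2: T/G; 5: A/G; 12: G/T; 14: T/G; 16: T/C; 18: A/G.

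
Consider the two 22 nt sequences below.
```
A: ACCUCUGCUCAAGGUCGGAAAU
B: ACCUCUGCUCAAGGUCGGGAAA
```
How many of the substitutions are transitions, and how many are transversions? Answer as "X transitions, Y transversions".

1 transition, 1 transversion

Transitions (purine↔purine or pyrimidine↔pyrimidine): 19 A→G.
Transversions (purine↔pyrimidine): 22 U→A.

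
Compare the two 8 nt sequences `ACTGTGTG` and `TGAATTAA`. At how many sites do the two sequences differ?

7

The sequences differ at sites 1, 2, 3, 4, 6, 7, 8 (1-based) — 7 in total.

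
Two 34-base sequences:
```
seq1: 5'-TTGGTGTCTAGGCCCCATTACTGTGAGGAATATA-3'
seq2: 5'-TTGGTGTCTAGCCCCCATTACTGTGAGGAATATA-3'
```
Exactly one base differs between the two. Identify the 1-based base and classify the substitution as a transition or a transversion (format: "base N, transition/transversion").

base 12, transversion

The sequences differ only at base 12: G→C (purine→pyrimidine), a transversion.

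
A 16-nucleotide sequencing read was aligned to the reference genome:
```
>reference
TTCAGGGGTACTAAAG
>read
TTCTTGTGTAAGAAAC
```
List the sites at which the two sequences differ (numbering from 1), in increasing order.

4, 5, 7, 11, 12, 16

Scanning 1-based: 4: A/T; 5: G/T; 7: G/T; 11: C/A; 12: T/G; 16: G/C.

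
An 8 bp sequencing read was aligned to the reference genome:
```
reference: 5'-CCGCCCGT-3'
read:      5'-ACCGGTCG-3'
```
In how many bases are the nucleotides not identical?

7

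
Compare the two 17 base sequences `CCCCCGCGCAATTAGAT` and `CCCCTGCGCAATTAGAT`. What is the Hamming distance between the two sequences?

The sequences differ at bases 5 (1-based) — 1 in total.

1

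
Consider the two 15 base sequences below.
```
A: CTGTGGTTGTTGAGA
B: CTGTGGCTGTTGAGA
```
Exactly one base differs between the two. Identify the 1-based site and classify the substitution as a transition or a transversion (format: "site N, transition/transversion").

site 7, transition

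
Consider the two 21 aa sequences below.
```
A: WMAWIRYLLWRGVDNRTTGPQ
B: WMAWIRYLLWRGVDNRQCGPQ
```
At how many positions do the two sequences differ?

Comparing position by position, 2 positions differ: 17 (T/Q), 18 (T/C).

2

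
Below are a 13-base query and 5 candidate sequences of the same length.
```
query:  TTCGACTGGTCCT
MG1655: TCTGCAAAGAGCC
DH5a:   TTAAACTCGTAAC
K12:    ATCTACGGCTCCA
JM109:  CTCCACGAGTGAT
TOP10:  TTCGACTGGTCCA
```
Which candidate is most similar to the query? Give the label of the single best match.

TOP10

Hamming distances to query — MG1655: 9; DH5a: 6; K12: 5; JM109: 6; TOP10: 1.
Smallest is TOP10 with 1 mismatch.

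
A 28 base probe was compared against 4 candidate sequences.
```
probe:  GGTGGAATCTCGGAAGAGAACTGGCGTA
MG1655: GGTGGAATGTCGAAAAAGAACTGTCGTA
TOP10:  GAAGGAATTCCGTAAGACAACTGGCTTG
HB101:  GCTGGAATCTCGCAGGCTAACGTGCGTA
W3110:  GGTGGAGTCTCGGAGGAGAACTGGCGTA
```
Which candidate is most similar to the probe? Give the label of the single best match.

W3110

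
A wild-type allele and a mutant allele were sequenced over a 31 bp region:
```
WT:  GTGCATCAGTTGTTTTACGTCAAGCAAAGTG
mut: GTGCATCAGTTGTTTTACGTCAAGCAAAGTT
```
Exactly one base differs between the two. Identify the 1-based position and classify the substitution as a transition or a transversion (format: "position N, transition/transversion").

position 31, transversion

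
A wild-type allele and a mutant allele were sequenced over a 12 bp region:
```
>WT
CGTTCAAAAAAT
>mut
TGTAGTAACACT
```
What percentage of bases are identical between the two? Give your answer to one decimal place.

50.0%

6 positions differ (1, 4, 5, 6, 9, 11), so 6 of 12 match: 6/12 = 50%.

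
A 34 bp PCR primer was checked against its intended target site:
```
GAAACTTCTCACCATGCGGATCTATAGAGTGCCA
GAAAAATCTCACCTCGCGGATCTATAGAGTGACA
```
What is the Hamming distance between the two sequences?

Mismatches (1-based): position 5: C→A; position 6: T→A; position 14: A→T; position 15: T→C; position 32: C→A.

5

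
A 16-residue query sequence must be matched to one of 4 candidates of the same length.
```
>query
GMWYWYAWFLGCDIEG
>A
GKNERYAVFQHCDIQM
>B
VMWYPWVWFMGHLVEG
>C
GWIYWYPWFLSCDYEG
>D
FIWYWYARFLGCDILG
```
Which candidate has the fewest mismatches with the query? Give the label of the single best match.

D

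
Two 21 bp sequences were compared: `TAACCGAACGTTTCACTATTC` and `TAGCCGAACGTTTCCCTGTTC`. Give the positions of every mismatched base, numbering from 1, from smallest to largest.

Scanning 1-based: 3: A/G; 15: A/C; 18: A/G.

3, 15, 18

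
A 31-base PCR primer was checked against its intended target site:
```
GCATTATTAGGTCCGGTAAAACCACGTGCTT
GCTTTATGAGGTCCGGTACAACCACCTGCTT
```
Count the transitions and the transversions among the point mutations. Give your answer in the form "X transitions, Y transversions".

0 transitions, 4 transversions

Transitions (purine↔purine or pyrimidine↔pyrimidine): none.
Transversions (purine↔pyrimidine): 3 A→T, 8 T→G, 19 A→C, 26 G→C.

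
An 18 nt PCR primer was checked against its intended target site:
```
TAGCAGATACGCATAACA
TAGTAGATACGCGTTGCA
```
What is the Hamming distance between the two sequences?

4

Mismatches (1-based): position 4: C→T; position 13: A→G; position 15: A→T; position 16: A→G.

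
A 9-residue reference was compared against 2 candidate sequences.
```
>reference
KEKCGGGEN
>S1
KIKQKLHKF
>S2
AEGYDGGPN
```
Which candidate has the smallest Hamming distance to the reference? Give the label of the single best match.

S1 differs at 7 residues; S2 differs at 5 residues. The closest is S2.

S2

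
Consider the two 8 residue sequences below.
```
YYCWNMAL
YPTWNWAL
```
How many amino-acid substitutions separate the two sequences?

3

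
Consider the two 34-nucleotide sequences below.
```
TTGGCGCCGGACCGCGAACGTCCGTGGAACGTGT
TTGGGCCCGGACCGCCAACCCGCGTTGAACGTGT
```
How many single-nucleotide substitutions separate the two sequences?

7

The sequences differ at bases 5, 6, 16, 20, 21, 22, 26 (1-based) — 7 in total.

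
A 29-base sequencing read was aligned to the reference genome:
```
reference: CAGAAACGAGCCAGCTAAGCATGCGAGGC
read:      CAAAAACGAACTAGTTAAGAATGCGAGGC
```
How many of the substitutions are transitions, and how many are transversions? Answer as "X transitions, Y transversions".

4 transitions, 1 transversion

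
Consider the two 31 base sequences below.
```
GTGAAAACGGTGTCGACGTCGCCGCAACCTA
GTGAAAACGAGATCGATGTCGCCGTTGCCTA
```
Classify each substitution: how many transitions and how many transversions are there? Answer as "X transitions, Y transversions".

Mismatches (1-based):
position 10: G→A (purine→purine, transition)
position 11: T→G (pyrimidine→purine, transversion)
position 12: G→A (purine→purine, transition)
position 17: C→T (pyrimidine→pyrimidine, transition)
position 25: C→T (pyrimidine→pyrimidine, transition)
position 26: A→T (purine→pyrimidine, transversion)
position 27: A→G (purine→purine, transition)

5 transitions, 2 transversions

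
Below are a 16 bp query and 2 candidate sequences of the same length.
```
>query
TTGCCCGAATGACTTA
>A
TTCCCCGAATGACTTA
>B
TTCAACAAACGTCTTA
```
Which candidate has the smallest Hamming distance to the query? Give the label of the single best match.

A

Hamming distances to query — A: 1; B: 6.
Smallest is A with 1 mismatch.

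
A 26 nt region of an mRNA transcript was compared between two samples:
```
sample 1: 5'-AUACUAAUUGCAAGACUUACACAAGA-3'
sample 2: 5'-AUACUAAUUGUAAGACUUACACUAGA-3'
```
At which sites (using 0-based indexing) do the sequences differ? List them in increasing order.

10, 22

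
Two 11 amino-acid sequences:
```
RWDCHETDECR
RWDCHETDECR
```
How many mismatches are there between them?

No positions differ; the sequences are identical.

0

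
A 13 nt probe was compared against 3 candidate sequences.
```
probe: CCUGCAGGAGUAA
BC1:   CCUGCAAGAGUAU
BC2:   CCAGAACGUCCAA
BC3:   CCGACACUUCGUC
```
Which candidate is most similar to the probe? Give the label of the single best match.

BC1

Hamming distances to probe — BC1: 2; BC2: 6; BC3: 9.
Smallest is BC1 with 2 mismatches.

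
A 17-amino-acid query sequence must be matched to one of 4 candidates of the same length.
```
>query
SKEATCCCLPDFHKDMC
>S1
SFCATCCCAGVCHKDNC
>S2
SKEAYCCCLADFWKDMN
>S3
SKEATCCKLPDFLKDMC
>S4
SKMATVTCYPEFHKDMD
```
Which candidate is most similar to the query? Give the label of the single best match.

S3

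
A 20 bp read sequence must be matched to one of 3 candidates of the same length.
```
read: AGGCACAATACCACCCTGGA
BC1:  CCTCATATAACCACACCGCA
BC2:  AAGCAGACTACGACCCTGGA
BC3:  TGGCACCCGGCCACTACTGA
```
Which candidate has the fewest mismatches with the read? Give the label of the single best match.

Hamming distances to read — BC1: 9; BC2: 4; BC3: 9.
Smallest is BC2 with 4 mismatches.

BC2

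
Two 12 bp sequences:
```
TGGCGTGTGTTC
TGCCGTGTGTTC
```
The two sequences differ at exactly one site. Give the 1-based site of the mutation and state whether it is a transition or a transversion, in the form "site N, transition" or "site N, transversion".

The sequences differ only at site 3: G→C (purine→pyrimidine), a transversion.

site 3, transversion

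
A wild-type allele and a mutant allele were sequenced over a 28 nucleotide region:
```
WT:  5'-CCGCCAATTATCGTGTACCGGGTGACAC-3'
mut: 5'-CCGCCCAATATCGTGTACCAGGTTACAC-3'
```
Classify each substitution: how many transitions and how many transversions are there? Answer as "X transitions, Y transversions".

1 transition, 3 transversions

Mismatches (1-based):
base 6: A→C (purine→pyrimidine, transversion)
base 8: T→A (pyrimidine→purine, transversion)
base 20: G→A (purine→purine, transition)
base 24: G→T (purine→pyrimidine, transversion)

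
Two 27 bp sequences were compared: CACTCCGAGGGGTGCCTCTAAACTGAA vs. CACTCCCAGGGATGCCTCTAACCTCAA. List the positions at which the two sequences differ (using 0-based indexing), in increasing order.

Scanning 0-based: 6: G/C; 11: G/A; 21: A/C; 24: G/C.

6, 11, 21, 24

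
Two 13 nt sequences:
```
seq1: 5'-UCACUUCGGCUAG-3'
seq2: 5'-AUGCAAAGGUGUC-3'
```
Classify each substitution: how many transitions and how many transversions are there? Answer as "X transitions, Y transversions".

Mismatches (1-based):
site 1: U→A (pyrimidine→purine, transversion)
site 2: C→U (pyrimidine→pyrimidine, transition)
site 3: A→G (purine→purine, transition)
site 5: U→A (pyrimidine→purine, transversion)
site 6: U→A (pyrimidine→purine, transversion)
site 7: C→A (pyrimidine→purine, transversion)
site 10: C→U (pyrimidine→pyrimidine, transition)
site 11: U→G (pyrimidine→purine, transversion)
site 12: A→U (purine→pyrimidine, transversion)
site 13: G→C (purine→pyrimidine, transversion)

3 transitions, 7 transversions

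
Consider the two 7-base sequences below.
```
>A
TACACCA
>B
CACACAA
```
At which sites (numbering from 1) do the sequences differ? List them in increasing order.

1, 6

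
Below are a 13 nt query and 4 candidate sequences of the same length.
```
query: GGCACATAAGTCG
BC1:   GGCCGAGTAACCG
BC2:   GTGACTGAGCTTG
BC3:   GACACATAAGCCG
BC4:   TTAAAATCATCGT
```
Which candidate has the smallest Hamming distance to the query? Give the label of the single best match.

BC3

BC1 differs at 6 bases; BC2 differs at 7 bases; BC3 differs at 2 bases; BC4 differs at 9 bases. The closest is BC3.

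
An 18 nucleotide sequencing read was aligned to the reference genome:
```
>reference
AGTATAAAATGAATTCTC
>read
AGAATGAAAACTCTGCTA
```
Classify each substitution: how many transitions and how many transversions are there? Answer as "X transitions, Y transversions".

1 transition, 7 transversions

Mismatches (1-based):
site 3: T→A (pyrimidine→purine, transversion)
site 6: A→G (purine→purine, transition)
site 10: T→A (pyrimidine→purine, transversion)
site 11: G→C (purine→pyrimidine, transversion)
site 12: A→T (purine→pyrimidine, transversion)
site 13: A→C (purine→pyrimidine, transversion)
site 15: T→G (pyrimidine→purine, transversion)
site 18: C→A (pyrimidine→purine, transversion)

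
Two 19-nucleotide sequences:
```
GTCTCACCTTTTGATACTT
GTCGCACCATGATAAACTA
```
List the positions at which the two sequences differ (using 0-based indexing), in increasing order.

3, 8, 10, 11, 12, 14, 18

Scanning 0-based: 3: T/G; 8: T/A; 10: T/G; 11: T/A; 12: G/T; 14: T/A; 18: T/A.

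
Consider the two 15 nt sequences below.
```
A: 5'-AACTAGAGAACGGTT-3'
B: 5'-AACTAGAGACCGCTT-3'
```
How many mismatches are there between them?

2

The sequences differ at positions 10, 13 (1-based) — 2 in total.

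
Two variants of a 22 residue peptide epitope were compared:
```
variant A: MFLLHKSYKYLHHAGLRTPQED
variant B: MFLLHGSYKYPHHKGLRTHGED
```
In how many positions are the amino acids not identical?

5

Mismatches (1-based): position 6: K→G; position 11: L→P; position 14: A→K; position 19: P→H; position 20: Q→G.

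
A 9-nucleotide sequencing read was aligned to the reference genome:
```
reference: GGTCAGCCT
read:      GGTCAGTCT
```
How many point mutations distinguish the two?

Mismatches (1-based): base 7: C→T.

1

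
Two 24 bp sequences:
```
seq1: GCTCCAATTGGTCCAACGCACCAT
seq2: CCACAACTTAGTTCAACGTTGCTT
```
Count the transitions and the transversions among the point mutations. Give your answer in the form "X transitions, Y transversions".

3 transitions, 7 transversions

Mismatches (1-based):
site 1: G→C (purine→pyrimidine, transversion)
site 3: T→A (pyrimidine→purine, transversion)
site 5: C→A (pyrimidine→purine, transversion)
site 7: A→C (purine→pyrimidine, transversion)
site 10: G→A (purine→purine, transition)
site 13: C→T (pyrimidine→pyrimidine, transition)
site 19: C→T (pyrimidine→pyrimidine, transition)
site 20: A→T (purine→pyrimidine, transversion)
site 21: C→G (pyrimidine→purine, transversion)
site 23: A→T (purine→pyrimidine, transversion)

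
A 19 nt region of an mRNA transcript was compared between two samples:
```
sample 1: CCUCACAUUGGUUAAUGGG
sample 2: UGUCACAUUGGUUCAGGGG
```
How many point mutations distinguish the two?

4

Mismatches (1-based): base 1: C→U; base 2: C→G; base 14: A→C; base 16: U→G.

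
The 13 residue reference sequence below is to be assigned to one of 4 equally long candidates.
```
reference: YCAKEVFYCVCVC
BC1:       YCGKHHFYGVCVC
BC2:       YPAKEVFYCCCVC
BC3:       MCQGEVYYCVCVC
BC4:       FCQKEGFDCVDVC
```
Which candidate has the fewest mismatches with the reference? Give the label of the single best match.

BC2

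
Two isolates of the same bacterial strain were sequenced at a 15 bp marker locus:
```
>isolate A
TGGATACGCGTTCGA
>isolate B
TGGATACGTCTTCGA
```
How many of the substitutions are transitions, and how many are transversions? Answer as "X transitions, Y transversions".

1 transition, 1 transversion

Mismatches (1-based):
position 9: C→T (pyrimidine→pyrimidine, transition)
position 10: G→C (purine→pyrimidine, transversion)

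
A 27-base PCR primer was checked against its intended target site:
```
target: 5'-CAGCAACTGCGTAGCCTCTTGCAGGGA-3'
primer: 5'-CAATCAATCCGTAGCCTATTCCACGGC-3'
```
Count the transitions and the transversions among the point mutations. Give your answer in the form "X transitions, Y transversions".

2 transitions, 7 transversions

Mismatches (1-based):
base 3: G→A (purine→purine, transition)
base 4: C→T (pyrimidine→pyrimidine, transition)
base 5: A→C (purine→pyrimidine, transversion)
base 7: C→A (pyrimidine→purine, transversion)
base 9: G→C (purine→pyrimidine, transversion)
base 18: C→A (pyrimidine→purine, transversion)
base 21: G→C (purine→pyrimidine, transversion)
base 24: G→C (purine→pyrimidine, transversion)
base 27: A→C (purine→pyrimidine, transversion)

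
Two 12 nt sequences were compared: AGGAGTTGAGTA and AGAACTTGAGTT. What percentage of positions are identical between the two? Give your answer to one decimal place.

75.0%

3 positions differ (3, 5, 12), so 9 of 12 match: 9/12 = 75%.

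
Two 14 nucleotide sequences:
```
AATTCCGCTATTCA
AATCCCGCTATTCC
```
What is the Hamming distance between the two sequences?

The sequences differ at sites 4, 14 (1-based) — 2 in total.

2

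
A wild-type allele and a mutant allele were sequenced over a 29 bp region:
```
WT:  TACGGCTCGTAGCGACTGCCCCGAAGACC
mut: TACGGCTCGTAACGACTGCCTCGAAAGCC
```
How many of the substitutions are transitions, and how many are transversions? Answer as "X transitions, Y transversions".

Transitions (purine↔purine or pyrimidine↔pyrimidine): 12 G→A, 21 C→T, 26 G→A, 27 A→G.
Transversions (purine↔pyrimidine): none.

4 transitions, 0 transversions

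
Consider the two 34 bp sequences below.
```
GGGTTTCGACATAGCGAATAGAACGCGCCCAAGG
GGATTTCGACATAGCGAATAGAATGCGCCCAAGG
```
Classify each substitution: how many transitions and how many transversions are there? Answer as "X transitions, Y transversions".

Mismatches (1-based):
site 3: G→A (purine→purine, transition)
site 24: C→T (pyrimidine→pyrimidine, transition)

2 transitions, 0 transversions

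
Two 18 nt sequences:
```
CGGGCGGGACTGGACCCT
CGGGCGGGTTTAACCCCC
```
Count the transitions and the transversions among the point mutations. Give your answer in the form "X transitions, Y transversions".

Transitions (purine↔purine or pyrimidine↔pyrimidine): 10 C→T, 12 G→A, 13 G→A, 18 T→C.
Transversions (purine↔pyrimidine): 9 A→T, 14 A→C.

4 transitions, 2 transversions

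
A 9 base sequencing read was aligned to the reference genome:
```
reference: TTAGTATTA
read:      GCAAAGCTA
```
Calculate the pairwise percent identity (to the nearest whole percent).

33%

6 positions differ (1, 2, 4, 5, 6, 7), so 3 of 9 match: 3/9 = 33.33%.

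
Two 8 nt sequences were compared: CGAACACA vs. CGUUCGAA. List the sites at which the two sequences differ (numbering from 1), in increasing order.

3, 4, 6, 7

Scanning 1-based: 3: A/U; 4: A/U; 6: A/G; 7: C/A.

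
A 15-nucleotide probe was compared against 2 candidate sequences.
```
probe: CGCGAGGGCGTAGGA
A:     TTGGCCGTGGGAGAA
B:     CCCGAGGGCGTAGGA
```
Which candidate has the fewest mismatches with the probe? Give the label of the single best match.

Hamming distances to probe — A: 9; B: 1.
Smallest is B with 1 mismatch.

B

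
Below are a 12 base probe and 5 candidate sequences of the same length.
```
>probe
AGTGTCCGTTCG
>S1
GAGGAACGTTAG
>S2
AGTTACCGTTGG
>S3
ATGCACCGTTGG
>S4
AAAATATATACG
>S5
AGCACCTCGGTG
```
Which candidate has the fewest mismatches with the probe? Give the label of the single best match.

Hamming distances to probe — S1: 6; S2: 3; S3: 5; S4: 7; S5: 8.
Smallest is S2 with 3 mismatches.

S2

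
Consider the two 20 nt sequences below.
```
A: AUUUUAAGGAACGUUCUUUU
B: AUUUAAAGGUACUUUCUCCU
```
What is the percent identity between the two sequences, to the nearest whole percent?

75%

Mismatches at positions 5, 10, 13, 18, 19 (1-based): 5 of 20.
Identical positions: 15/20 = 75% → 75%.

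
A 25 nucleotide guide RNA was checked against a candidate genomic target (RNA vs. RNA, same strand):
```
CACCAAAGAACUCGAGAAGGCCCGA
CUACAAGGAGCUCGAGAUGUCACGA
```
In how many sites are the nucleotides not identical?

7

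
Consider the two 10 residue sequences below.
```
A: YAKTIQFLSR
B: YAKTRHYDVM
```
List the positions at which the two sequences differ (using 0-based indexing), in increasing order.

Scanning 0-based: 4: I/R; 5: Q/H; 6: F/Y; 7: L/D; 8: S/V; 9: R/M.

4, 5, 6, 7, 8, 9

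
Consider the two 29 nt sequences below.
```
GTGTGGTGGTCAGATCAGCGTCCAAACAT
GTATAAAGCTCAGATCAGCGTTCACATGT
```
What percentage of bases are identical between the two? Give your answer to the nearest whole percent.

69%

Mismatches at positions 3, 5, 6, 7, 9, 22, 25, 27, 28 (1-based): 9 of 29.
Identical positions: 20/29 = 68.97% → 69%.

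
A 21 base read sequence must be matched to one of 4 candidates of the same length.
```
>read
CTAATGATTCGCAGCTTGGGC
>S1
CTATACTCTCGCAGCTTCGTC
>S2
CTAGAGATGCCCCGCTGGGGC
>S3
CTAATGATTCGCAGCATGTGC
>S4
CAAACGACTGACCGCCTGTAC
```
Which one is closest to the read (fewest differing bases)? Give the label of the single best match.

S1 differs at 7 bases; S2 differs at 6 bases; S3 differs at 2 bases; S4 differs at 9 bases. The closest is S3.

S3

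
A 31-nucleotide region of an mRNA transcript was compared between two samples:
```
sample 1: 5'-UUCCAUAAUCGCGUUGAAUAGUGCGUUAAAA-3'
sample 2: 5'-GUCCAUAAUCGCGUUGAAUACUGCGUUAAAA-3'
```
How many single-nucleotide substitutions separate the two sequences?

2

Comparing position by position, 2 bases differ: 1 (U/G), 21 (G/C).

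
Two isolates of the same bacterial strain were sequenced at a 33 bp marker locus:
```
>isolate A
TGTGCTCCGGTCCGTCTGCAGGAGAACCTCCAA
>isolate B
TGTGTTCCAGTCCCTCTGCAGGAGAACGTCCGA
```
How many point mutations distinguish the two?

5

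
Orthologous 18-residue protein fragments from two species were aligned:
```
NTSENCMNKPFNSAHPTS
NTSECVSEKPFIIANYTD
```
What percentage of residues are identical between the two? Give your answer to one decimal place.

50.0%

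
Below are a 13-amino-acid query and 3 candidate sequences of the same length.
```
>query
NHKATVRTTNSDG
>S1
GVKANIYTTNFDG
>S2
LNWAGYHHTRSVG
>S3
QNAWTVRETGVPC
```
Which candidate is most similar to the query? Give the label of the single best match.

S1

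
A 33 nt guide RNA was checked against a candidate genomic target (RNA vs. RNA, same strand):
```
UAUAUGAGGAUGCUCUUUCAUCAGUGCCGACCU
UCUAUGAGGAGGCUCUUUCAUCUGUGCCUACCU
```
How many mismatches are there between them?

Mismatches (1-based): position 2: A→C; position 11: U→G; position 23: A→U; position 29: G→U.

4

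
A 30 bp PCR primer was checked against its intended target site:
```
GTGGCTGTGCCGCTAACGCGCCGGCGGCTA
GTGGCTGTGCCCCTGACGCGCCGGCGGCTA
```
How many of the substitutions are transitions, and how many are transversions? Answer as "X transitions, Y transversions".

1 transition, 1 transversion

Transitions (purine↔purine or pyrimidine↔pyrimidine): 15 A→G.
Transversions (purine↔pyrimidine): 12 G→C.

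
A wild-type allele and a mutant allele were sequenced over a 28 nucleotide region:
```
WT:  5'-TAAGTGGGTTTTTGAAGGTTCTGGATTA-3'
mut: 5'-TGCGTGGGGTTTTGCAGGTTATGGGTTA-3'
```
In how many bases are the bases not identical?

6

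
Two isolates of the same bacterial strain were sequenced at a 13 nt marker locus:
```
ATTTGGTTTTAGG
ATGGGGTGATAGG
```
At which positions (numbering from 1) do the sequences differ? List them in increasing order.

3, 4, 8, 9

Differences at position 3 (T→G), position 4 (T→G), position 8 (T→G), position 9 (T→A).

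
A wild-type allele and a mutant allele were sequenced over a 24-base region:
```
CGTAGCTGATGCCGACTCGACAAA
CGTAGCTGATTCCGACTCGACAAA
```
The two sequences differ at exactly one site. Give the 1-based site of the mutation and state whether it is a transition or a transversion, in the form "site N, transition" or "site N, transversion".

Site 11 changes G→T. G is a purine and T is a pyrimidine, so this is a transversion.

site 11, transversion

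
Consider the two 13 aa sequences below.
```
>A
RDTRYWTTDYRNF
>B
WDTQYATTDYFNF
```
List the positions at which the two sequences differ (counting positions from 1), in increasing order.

Scanning 1-based: 1: R/W; 4: R/Q; 6: W/A; 11: R/F.

1, 4, 6, 11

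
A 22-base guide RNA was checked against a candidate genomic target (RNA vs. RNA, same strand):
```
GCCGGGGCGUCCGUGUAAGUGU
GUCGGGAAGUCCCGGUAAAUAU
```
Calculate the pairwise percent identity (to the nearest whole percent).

Mismatches at positions 2, 7, 8, 13, 14, 19, 21 (1-based): 7 of 22.
Identical positions: 15/22 = 68.18% → 68%.

68%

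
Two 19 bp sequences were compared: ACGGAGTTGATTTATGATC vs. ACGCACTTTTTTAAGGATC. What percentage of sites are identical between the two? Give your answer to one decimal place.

68.4%

Mismatches at positions 4, 6, 9, 10, 13, 15 (1-based): 6 of 19.
Identical positions: 13/19 = 68.42% → 68.4%.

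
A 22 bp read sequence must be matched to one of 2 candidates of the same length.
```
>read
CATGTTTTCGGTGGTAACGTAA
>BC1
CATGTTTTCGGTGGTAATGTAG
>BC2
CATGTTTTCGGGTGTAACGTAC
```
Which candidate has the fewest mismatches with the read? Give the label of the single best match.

BC1

BC1 differs at 2 sites; BC2 differs at 3 sites. The closest is BC1.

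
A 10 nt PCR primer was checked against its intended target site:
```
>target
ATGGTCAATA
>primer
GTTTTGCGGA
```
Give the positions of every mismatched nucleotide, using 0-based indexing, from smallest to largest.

Differences at position 0 (A→G), position 2 (G→T), position 3 (G→T), position 5 (C→G), position 6 (A→C), position 7 (A→G), position 8 (T→G).

0, 2, 3, 5, 6, 7, 8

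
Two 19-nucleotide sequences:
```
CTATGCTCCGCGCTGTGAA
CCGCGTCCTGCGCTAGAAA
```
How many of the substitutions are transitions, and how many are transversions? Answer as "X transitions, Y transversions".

Mismatches (1-based):
base 2: T→C (pyrimidine→pyrimidine, transition)
base 3: A→G (purine→purine, transition)
base 4: T→C (pyrimidine→pyrimidine, transition)
base 6: C→T (pyrimidine→pyrimidine, transition)
base 7: T→C (pyrimidine→pyrimidine, transition)
base 9: C→T (pyrimidine→pyrimidine, transition)
base 15: G→A (purine→purine, transition)
base 16: T→G (pyrimidine→purine, transversion)
base 17: G→A (purine→purine, transition)

8 transitions, 1 transversion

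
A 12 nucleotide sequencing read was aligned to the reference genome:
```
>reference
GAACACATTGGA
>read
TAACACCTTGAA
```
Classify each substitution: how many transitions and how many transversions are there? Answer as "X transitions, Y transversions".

Transitions (purine↔purine or pyrimidine↔pyrimidine): 11 G→A.
Transversions (purine↔pyrimidine): 1 G→T, 7 A→C.

1 transition, 2 transversions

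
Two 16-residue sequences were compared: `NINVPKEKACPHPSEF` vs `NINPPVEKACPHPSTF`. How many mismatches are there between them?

3

Comparing position by position, 3 positions differ: 4 (V/P), 6 (K/V), 15 (E/T).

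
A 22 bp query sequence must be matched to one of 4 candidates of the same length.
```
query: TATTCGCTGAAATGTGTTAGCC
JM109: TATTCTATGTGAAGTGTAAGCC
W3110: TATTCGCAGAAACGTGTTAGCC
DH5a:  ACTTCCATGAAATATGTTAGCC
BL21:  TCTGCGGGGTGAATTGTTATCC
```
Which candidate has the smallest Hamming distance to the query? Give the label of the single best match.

Hamming distances to query — JM109: 6; W3110: 2; DH5a: 5; BL21: 9.
Smallest is W3110 with 2 mismatches.

W3110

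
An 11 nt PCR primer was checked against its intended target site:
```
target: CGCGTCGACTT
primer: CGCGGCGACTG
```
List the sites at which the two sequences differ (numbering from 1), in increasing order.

Differences at site 5 (T→G), site 11 (T→G).

5, 11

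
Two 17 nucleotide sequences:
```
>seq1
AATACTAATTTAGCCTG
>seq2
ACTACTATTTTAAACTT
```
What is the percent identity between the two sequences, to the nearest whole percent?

71%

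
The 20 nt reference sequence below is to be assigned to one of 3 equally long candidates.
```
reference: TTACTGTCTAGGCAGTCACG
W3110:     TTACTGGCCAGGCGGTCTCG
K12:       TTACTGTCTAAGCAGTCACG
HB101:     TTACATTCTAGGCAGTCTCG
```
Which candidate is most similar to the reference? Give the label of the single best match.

K12

Hamming distances to reference — W3110: 4; K12: 1; HB101: 3.
Smallest is K12 with 1 mismatch.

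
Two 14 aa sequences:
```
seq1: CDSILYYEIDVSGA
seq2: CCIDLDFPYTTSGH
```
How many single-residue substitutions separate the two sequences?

10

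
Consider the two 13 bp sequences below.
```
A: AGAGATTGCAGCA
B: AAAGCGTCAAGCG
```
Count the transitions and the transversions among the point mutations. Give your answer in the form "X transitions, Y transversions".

2 transitions, 4 transversions

Transitions (purine↔purine or pyrimidine↔pyrimidine): 2 G→A, 13 A→G.
Transversions (purine↔pyrimidine): 5 A→C, 6 T→G, 8 G→C, 9 C→A.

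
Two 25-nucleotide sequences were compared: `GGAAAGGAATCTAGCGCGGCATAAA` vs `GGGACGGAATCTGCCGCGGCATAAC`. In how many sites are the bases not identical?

5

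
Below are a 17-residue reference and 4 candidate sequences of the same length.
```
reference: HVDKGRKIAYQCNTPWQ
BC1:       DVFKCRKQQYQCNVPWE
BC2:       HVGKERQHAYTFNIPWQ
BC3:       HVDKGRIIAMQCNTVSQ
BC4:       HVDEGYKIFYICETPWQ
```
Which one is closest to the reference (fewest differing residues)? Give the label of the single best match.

BC3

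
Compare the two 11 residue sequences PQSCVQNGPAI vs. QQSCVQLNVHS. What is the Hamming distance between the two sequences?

Mismatches (1-based): position 1: P→Q; position 7: N→L; position 8: G→N; position 9: P→V; position 10: A→H; position 11: I→S.

6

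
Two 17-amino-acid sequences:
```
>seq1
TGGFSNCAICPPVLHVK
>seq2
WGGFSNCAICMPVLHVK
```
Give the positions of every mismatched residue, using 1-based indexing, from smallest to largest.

Scanning 1-based: 1: T/W; 11: P/M.

1, 11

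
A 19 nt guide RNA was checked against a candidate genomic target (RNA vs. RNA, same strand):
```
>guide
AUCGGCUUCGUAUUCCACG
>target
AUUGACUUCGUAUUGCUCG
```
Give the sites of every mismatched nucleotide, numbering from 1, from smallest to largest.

3, 5, 15, 17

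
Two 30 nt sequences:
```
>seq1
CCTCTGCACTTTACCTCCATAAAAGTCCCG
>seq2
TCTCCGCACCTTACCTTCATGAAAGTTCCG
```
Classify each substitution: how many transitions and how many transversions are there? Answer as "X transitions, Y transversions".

6 transitions, 0 transversions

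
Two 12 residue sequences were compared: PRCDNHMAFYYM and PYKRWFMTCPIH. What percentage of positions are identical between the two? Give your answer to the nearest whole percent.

Mismatches at positions 2, 3, 4, 5, 6, 8, 9, 10, 11, 12 (1-based): 10 of 12.
Identical positions: 2/12 = 16.67% → 17%.

17%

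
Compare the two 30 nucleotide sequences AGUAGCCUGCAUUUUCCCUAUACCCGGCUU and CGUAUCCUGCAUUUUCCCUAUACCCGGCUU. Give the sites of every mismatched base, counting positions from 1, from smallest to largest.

1, 5

Differences at site 1 (A→C), site 5 (G→U).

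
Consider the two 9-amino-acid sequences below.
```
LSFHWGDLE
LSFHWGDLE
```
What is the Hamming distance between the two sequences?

0

The two sequences are identical at every position.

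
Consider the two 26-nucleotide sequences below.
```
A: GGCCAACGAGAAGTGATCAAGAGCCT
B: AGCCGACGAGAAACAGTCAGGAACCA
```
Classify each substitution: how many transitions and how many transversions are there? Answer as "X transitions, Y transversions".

Transitions (purine↔purine or pyrimidine↔pyrimidine): 1 G→A, 5 A→G, 13 G→A, 14 T→C, 15 G→A, 16 A→G, 20 A→G, 23 G→A.
Transversions (purine↔pyrimidine): 26 T→A.

8 transitions, 1 transversion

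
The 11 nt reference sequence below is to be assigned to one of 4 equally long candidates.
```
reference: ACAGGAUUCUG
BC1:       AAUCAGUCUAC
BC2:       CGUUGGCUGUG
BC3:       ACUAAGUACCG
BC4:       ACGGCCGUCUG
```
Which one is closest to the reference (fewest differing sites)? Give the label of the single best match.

BC1 differs at 9 sites; BC2 differs at 7 sites; BC3 differs at 6 sites; BC4 differs at 4 sites. The closest is BC4.

BC4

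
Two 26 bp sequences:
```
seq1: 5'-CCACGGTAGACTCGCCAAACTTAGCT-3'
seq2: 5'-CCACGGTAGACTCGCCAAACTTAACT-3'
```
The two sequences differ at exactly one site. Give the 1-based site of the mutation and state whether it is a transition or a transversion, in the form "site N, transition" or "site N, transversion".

Site 24 changes G→A. G is a purine and A is a purine, so this is a transition.

site 24, transition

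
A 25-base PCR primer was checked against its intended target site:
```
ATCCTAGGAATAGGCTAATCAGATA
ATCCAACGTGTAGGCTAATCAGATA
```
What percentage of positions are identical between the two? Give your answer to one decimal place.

84.0%

Mismatches at positions 5, 7, 9, 10 (1-based): 4 of 25.
Identical positions: 21/25 = 84% → 84.0%.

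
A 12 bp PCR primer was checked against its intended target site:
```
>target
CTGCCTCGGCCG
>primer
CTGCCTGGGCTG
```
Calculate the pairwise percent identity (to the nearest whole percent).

83%

2 positions differ (7, 11), so 10 of 12 match: 10/12 = 83.33%.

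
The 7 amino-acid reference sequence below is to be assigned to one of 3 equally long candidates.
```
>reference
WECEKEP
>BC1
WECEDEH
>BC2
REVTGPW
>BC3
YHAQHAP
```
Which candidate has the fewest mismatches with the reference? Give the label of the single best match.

BC1

BC1 differs at 2 positions; BC2 differs at 6 positions; BC3 differs at 6 positions. The closest is BC1.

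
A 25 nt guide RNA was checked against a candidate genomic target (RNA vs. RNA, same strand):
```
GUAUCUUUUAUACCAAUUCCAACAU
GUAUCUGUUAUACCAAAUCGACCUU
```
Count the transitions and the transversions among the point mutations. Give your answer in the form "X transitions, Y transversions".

0 transitions, 5 transversions

Mismatches (1-based):
site 7: U→G (pyrimidine→purine, transversion)
site 17: U→A (pyrimidine→purine, transversion)
site 20: C→G (pyrimidine→purine, transversion)
site 22: A→C (purine→pyrimidine, transversion)
site 24: A→U (purine→pyrimidine, transversion)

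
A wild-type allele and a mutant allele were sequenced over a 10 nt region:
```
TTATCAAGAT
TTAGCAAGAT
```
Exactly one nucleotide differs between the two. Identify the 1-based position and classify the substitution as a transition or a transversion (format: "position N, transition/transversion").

The sequences differ only at position 4: T→G (pyrimidine→purine), a transversion.

position 4, transversion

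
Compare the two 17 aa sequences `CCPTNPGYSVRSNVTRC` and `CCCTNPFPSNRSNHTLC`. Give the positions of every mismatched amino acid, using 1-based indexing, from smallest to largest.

Differences at position 3 (P→C), position 7 (G→F), position 8 (Y→P), position 10 (V→N), position 14 (V→H), position 16 (R→L).

3, 7, 8, 10, 14, 16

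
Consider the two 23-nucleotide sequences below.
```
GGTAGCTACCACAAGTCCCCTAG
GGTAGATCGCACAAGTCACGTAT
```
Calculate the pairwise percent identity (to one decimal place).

73.9%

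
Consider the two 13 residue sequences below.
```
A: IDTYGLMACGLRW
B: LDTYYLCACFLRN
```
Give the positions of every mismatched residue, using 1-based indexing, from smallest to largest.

1, 5, 7, 10, 13

Scanning 1-based: 1: I/L; 5: G/Y; 7: M/C; 10: G/F; 13: W/N.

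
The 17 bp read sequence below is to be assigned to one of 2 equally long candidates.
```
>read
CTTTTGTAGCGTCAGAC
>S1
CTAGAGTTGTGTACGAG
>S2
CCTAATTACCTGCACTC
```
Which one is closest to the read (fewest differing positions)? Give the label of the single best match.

S1

S1 differs at 8 positions; S2 differs at 9 positions. The closest is S1.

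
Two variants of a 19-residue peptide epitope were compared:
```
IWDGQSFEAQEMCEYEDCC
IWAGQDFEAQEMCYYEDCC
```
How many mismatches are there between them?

Mismatches (1-based): residue 3: D→A; residue 6: S→D; residue 14: E→Y.

3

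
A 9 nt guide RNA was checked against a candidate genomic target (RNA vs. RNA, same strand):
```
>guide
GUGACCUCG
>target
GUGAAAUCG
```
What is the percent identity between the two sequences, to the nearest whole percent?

2 positions differ (5, 6), so 7 of 9 match: 7/9 = 77.78%.

78%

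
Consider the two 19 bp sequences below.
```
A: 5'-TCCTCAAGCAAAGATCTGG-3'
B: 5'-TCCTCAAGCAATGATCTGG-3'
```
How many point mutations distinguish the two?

1

The sequences differ at bases 12 (1-based) — 1 in total.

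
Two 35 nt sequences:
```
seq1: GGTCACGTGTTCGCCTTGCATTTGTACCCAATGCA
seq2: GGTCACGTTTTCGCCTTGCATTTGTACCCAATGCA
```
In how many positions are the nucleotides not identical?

The sequences differ at positions 9 (1-based) — 1 in total.

1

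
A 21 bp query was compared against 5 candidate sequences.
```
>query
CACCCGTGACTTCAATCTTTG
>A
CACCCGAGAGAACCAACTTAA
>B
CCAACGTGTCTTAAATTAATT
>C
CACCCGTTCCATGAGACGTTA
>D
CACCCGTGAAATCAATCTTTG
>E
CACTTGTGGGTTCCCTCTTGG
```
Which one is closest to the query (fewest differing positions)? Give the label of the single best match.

D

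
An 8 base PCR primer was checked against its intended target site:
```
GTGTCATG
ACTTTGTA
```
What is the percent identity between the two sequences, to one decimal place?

25.0%

Mismatches at positions 1, 2, 3, 5, 6, 8 (1-based): 6 of 8.
Identical positions: 2/8 = 25% → 25.0%.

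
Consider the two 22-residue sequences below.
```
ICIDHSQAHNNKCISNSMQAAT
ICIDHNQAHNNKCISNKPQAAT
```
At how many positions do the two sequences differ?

3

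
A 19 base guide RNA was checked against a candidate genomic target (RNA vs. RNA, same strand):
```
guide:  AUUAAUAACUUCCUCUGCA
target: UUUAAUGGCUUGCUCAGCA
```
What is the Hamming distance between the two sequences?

5

Mismatches (1-based): base 1: A→U; base 7: A→G; base 8: A→G; base 12: C→G; base 16: U→A.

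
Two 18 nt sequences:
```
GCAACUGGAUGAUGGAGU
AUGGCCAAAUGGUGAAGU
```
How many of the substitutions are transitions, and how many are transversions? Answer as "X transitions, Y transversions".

Transitions (purine↔purine or pyrimidine↔pyrimidine): 1 G→A, 2 C→U, 3 A→G, 4 A→G, 6 U→C, 7 G→A, 8 G→A, 12 A→G, 15 G→A.
Transversions (purine↔pyrimidine): none.

9 transitions, 0 transversions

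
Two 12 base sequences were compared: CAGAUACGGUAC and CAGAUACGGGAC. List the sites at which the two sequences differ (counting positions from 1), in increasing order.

Scanning 1-based: 10: U/G.

10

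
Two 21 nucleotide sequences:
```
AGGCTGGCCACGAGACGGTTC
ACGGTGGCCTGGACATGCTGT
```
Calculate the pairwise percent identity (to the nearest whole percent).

57%

9 positions differ (2, 4, 10, 11, 14, 16, 18, 20, 21), so 12 of 21 match: 12/21 = 57.14%.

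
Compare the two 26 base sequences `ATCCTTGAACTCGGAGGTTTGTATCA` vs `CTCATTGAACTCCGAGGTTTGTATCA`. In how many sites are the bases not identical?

3

The sequences differ at sites 1, 4, 13 (1-based) — 3 in total.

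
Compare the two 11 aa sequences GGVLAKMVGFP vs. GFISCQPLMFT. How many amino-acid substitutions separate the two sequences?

9

The sequences differ at positions 2, 3, 4, 5, 6, 7, 8, 9, 11 (1-based) — 9 in total.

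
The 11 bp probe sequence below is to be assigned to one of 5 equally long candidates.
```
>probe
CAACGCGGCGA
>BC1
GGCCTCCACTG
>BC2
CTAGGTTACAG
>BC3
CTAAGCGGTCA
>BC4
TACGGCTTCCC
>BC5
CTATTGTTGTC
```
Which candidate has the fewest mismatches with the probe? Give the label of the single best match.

BC3

Hamming distances to probe — BC1: 8; BC2: 7; BC3: 4; BC4: 7; BC5: 9.
Smallest is BC3 with 4 mismatches.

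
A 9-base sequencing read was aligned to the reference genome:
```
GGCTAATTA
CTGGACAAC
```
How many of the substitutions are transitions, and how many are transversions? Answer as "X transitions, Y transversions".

0 transitions, 8 transversions

Mismatches (1-based):
position 1: G→C (purine→pyrimidine, transversion)
position 2: G→T (purine→pyrimidine, transversion)
position 3: C→G (pyrimidine→purine, transversion)
position 4: T→G (pyrimidine→purine, transversion)
position 6: A→C (purine→pyrimidine, transversion)
position 7: T→A (pyrimidine→purine, transversion)
position 8: T→A (pyrimidine→purine, transversion)
position 9: A→C (purine→pyrimidine, transversion)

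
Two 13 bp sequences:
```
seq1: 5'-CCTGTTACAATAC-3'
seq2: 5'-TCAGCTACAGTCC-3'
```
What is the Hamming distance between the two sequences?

Comparing position by position, 5 positions differ: 1 (C/T), 3 (T/A), 5 (T/C), 10 (A/G), 12 (A/C).

5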